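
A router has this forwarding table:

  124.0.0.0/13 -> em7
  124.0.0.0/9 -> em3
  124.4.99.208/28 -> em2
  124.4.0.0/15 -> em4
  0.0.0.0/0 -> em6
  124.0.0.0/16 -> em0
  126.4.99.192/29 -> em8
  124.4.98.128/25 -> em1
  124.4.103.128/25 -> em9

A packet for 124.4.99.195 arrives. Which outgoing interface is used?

em4

Routes whose prefix contains 124.4.99.195:
  0.0.0.0/0 (default, matches everything) -> em6
  124.0.0.0/9 (124.0.0.0 - 124.127.255.255) -> em3
  124.0.0.0/13 (124.0.0.0 - 124.7.255.255) -> em7
  124.4.0.0/15 (124.4.0.0 - 124.5.255.255) -> em4
More-specific entries that do NOT match:
  126.4.99.192/29 (126.4.99.192 - 126.4.99.199) does not contain 124.4.99.195
  124.4.99.208/28 (124.4.99.208 - 124.4.99.223) does not contain 124.4.99.195
  124.4.98.128/25 (124.4.98.128 - 124.4.98.255) does not contain 124.4.99.195
  124.4.103.128/25 (124.4.103.128 - 124.4.103.255) does not contain 124.4.99.195
  124.0.0.0/16 (124.0.0.0 - 124.0.255.255) does not contain 124.4.99.195
Longest matching prefix is /15 -> interface em4.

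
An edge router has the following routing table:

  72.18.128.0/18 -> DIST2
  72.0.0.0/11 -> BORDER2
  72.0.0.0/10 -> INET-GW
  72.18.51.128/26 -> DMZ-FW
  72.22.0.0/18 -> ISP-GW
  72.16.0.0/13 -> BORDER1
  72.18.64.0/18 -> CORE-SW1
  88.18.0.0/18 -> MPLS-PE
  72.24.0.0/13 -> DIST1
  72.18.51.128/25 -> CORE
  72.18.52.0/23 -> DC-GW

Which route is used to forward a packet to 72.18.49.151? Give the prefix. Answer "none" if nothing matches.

Entries matching 72.18.49.151:
  72.0.0.0/10 (72.0.0.0 - 72.63.255.255)
  72.0.0.0/11 (72.0.0.0 - 72.31.255.255)
  72.16.0.0/13 (72.16.0.0 - 72.23.255.255)
Most specific is 72.16.0.0/13.

72.16.0.0/13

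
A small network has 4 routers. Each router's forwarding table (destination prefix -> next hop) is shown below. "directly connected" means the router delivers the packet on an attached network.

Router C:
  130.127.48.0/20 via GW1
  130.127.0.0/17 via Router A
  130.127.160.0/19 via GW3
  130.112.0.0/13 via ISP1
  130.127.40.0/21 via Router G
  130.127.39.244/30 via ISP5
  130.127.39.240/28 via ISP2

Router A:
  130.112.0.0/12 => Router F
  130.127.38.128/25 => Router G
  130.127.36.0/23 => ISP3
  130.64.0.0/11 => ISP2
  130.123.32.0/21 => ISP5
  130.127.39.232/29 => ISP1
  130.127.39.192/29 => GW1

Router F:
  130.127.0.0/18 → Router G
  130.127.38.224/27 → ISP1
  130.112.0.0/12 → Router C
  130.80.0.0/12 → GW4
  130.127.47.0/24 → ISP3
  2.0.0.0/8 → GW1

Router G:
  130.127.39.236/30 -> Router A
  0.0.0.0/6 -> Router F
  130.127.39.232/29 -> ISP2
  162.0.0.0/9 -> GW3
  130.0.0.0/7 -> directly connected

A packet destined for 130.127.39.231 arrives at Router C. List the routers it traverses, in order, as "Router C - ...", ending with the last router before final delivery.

Router C - Router A - Router F - Router G

At Router C: longest match for 130.127.39.231 is 130.127.0.0/17 -> Router A
At Router A: longest match for 130.127.39.231 is 130.112.0.0/12 -> Router F
At Router F: longest match for 130.127.39.231 is 130.127.0.0/18 -> Router G
At Router G: longest match for 130.127.39.231 is 130.0.0.0/7 -> directly connected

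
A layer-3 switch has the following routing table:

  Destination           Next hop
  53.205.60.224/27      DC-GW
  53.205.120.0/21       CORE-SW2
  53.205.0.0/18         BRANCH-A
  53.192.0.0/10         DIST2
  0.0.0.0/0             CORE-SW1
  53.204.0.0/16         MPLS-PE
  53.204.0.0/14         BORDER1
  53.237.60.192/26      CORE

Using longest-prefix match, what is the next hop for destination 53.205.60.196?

BRANCH-A

Routes whose prefix contains 53.205.60.196:
  0.0.0.0/0 (default, matches everything) -> CORE-SW1
  53.192.0.0/10 (53.192.0.0 - 53.255.255.255) -> DIST2
  53.204.0.0/14 (53.204.0.0 - 53.207.255.255) -> BORDER1
  53.205.0.0/18 (53.205.0.0 - 53.205.63.255) -> BRANCH-A
More-specific entries that do NOT match:
  53.205.60.224/27 (53.205.60.224 - 53.205.60.255) does not contain 53.205.60.196
  53.237.60.192/26 (53.237.60.192 - 53.237.60.255) does not contain 53.205.60.196
  53.205.120.0/21 (53.205.120.0 - 53.205.127.255) does not contain 53.205.60.196
Longest matching prefix is /18 -> next hop BRANCH-A.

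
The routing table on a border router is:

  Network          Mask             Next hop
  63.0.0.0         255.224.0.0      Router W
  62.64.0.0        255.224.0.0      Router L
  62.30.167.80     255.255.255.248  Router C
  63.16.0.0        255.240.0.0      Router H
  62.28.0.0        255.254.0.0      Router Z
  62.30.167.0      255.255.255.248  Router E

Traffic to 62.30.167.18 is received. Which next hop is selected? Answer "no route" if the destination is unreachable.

No entry's prefix contains 62.30.167.18; there is no default route.

no route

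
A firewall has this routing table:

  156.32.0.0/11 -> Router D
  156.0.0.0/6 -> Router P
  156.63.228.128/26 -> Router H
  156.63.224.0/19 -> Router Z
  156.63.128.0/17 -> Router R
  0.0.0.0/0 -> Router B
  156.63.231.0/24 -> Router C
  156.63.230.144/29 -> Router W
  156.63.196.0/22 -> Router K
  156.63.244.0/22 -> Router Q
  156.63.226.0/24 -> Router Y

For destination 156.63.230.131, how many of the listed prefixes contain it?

Prefixes containing 156.63.230.131:
  0.0.0.0/0 (default, matches everything)
  156.0.0.0/6 (156.0.0.0 - 159.255.255.255)
  156.32.0.0/11 (156.32.0.0 - 156.63.255.255)
  156.63.128.0/17 (156.63.128.0 - 156.63.255.255)
  156.63.224.0/19 (156.63.224.0 - 156.63.255.255)
Total matching entries: 5.

5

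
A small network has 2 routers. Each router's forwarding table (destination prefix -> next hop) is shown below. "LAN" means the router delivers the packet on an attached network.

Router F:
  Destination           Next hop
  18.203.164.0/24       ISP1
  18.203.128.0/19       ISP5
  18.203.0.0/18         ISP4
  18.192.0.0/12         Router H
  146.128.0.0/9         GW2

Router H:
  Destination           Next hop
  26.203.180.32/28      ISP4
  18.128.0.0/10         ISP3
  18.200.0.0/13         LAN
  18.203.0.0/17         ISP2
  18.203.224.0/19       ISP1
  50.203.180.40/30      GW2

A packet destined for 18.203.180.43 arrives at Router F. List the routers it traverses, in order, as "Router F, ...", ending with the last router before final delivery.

Router F, Router H

At Router F: longest match for 18.203.180.43 is 18.192.0.0/12 -> Router H
At Router H: longest match for 18.203.180.43 is 18.200.0.0/13 -> LAN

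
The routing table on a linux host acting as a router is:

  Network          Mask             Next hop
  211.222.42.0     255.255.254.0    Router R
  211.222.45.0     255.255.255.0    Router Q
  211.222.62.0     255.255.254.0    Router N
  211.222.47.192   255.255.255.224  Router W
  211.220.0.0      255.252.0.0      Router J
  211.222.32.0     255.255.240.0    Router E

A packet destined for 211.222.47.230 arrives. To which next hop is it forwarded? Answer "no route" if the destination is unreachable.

Router E

Routes whose prefix contains 211.222.47.230:
  211.220.0.0/14 (211.220.0.0 - 211.223.255.255) -> Router J
  211.222.32.0/20 (211.222.32.0 - 211.222.47.255) -> Router E
More-specific entries that do NOT match:
  211.222.47.192/27 (211.222.47.192 - 211.222.47.223) does not contain 211.222.47.230
  211.222.45.0/24 (211.222.45.0 - 211.222.45.255) does not contain 211.222.47.230
  211.222.42.0/23 (211.222.42.0 - 211.222.43.255) does not contain 211.222.47.230
  211.222.62.0/23 (211.222.62.0 - 211.222.63.255) does not contain 211.222.47.230
Longest matching prefix is /20 -> next hop Router E.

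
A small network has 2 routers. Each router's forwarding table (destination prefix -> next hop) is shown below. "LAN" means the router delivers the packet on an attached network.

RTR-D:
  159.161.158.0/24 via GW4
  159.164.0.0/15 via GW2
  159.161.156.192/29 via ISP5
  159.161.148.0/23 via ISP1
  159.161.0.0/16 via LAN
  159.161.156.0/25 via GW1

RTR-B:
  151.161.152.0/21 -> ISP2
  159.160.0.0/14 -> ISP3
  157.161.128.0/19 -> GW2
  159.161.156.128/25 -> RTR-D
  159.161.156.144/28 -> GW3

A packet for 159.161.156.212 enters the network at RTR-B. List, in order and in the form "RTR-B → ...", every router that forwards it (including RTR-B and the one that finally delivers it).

At RTR-B: longest match for 159.161.156.212 is 159.161.156.128/25 -> RTR-D
At RTR-D: longest match for 159.161.156.212 is 159.161.0.0/16 -> LAN

RTR-B → RTR-D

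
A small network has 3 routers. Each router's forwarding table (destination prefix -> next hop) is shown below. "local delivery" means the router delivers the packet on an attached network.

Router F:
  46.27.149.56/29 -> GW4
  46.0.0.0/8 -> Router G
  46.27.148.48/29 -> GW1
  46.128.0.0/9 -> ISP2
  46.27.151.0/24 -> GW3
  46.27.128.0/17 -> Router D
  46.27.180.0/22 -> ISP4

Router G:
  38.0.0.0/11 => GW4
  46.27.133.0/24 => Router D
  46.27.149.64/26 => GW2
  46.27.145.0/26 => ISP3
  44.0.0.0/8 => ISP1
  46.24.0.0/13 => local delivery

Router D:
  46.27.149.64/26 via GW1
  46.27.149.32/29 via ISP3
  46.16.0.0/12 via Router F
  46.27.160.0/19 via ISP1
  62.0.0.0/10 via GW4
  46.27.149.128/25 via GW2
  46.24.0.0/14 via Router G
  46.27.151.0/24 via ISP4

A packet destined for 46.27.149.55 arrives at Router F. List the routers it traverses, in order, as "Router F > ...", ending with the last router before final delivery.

At Router F: longest match for 46.27.149.55 is 46.27.128.0/17 -> Router D
At Router D: longest match for 46.27.149.55 is 46.24.0.0/14 -> Router G
At Router G: longest match for 46.27.149.55 is 46.24.0.0/13 -> local delivery

Router F > Router D > Router G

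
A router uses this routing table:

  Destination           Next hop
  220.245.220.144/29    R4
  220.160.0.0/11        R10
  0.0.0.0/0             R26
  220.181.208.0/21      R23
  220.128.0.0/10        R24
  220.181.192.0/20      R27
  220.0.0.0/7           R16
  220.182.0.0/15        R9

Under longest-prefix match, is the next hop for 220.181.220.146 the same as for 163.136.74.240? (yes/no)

220.181.220.146: longest match 220.160.0.0/11 -> R10
163.136.74.240: longest match 0.0.0.0/0 -> R26

no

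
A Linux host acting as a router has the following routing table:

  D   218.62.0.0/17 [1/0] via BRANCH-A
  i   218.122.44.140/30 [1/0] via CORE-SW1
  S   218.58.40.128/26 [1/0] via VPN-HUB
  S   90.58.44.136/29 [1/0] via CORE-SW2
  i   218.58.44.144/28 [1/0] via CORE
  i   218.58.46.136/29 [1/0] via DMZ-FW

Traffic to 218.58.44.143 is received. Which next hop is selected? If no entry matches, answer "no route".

No entry's prefix contains 218.58.44.143; there is no default route.

no route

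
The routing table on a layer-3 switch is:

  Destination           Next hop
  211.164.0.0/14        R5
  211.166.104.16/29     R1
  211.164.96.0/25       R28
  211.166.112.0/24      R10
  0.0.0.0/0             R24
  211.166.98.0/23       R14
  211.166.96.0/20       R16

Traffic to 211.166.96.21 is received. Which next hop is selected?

Routes whose prefix contains 211.166.96.21:
  0.0.0.0/0 (default, matches everything) -> R24
  211.164.0.0/14 (211.164.0.0 - 211.167.255.255) -> R5
  211.166.96.0/20 (211.166.96.0 - 211.166.111.255) -> R16
More-specific entries that do NOT match:
  211.166.104.16/29 (211.166.104.16 - 211.166.104.23) does not contain 211.166.96.21
  211.164.96.0/25 (211.164.96.0 - 211.164.96.127) does not contain 211.166.96.21
  211.166.112.0/24 (211.166.112.0 - 211.166.112.255) does not contain 211.166.96.21
  211.166.98.0/23 (211.166.98.0 - 211.166.99.255) does not contain 211.166.96.21
Longest matching prefix is /20 -> next hop R16.

R16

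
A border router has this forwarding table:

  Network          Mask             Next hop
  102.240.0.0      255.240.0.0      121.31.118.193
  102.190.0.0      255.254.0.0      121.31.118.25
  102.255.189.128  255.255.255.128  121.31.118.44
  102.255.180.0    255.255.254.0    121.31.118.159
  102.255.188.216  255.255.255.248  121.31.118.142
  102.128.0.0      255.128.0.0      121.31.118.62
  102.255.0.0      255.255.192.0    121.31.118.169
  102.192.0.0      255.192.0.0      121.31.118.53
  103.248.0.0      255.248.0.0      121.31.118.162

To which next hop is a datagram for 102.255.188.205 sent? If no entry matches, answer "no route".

Routes whose prefix contains 102.255.188.205:
  102.128.0.0/9 (102.128.0.0 - 102.255.255.255) -> 121.31.118.62
  102.192.0.0/10 (102.192.0.0 - 102.255.255.255) -> 121.31.118.53
  102.240.0.0/12 (102.240.0.0 - 102.255.255.255) -> 121.31.118.193
More-specific entries that do NOT match:
  102.255.188.216/29 (102.255.188.216 - 102.255.188.223) does not contain 102.255.188.205
  102.255.189.128/25 (102.255.189.128 - 102.255.189.255) does not contain 102.255.188.205
  102.255.180.0/23 (102.255.180.0 - 102.255.181.255) does not contain 102.255.188.205
  102.255.0.0/18 (102.255.0.0 - 102.255.63.255) does not contain 102.255.188.205
  102.190.0.0/15 (102.190.0.0 - 102.191.255.255) does not contain 102.255.188.205
  103.248.0.0/13 (103.248.0.0 - 103.255.255.255) does not contain 102.255.188.205
Longest matching prefix is /12 -> next hop 121.31.118.193.

121.31.118.193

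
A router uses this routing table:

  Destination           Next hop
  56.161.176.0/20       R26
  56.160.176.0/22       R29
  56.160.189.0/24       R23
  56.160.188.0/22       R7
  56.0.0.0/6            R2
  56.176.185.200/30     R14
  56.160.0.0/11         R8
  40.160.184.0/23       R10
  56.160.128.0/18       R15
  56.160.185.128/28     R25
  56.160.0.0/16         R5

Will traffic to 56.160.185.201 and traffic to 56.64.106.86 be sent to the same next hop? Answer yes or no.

56.160.185.201: longest match 56.160.128.0/18 -> R15
56.64.106.86: longest match 56.0.0.0/6 -> R2

no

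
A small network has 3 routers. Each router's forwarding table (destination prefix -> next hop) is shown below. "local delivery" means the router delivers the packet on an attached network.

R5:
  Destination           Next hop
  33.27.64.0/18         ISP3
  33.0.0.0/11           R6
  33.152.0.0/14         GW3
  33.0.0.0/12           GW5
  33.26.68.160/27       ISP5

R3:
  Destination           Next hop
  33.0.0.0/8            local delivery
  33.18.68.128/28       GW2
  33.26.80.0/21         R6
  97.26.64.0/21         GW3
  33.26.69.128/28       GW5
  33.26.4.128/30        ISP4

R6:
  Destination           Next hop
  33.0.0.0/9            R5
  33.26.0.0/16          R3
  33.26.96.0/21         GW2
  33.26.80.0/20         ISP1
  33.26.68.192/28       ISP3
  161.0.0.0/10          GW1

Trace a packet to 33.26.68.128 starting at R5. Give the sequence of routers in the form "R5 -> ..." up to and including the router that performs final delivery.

At R5: longest match for 33.26.68.128 is 33.0.0.0/11 -> R6
At R6: longest match for 33.26.68.128 is 33.26.0.0/16 -> R3
At R3: longest match for 33.26.68.128 is 33.0.0.0/8 -> local delivery

R5 -> R6 -> R3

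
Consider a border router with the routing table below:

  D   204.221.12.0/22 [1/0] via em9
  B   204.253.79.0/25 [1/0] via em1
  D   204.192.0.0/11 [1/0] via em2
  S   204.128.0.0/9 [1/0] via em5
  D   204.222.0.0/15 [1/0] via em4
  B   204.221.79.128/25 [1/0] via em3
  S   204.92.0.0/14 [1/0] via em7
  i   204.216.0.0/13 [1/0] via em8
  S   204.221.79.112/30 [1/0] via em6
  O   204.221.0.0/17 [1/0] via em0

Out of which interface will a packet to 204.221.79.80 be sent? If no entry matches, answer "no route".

em0

Routes whose prefix contains 204.221.79.80:
  204.128.0.0/9 (204.128.0.0 - 204.255.255.255) -> em5
  204.192.0.0/11 (204.192.0.0 - 204.223.255.255) -> em2
  204.216.0.0/13 (204.216.0.0 - 204.223.255.255) -> em8
  204.221.0.0/17 (204.221.0.0 - 204.221.127.255) -> em0
More-specific entries that do NOT match:
  204.221.79.112/30 (204.221.79.112 - 204.221.79.115) does not contain 204.221.79.80
  204.253.79.0/25 (204.253.79.0 - 204.253.79.127) does not contain 204.221.79.80
  204.221.79.128/25 (204.221.79.128 - 204.221.79.255) does not contain 204.221.79.80
  204.221.12.0/22 (204.221.12.0 - 204.221.15.255) does not contain 204.221.79.80
Longest matching prefix is /17 -> interface em0.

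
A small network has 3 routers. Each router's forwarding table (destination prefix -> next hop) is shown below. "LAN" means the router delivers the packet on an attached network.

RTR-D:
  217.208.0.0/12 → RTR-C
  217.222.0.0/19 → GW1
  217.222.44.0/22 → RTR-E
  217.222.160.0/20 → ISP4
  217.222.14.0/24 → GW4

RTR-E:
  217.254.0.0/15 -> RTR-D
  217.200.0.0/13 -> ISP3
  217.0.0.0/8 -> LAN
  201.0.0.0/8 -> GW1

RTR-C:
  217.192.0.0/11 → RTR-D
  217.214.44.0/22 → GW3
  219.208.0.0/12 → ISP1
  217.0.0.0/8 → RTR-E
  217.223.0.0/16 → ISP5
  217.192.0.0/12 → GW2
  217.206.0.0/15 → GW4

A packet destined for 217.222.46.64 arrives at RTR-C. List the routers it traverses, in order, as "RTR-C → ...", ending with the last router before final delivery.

RTR-C → RTR-D → RTR-E

At RTR-C: longest match for 217.222.46.64 is 217.192.0.0/11 -> RTR-D
At RTR-D: longest match for 217.222.46.64 is 217.222.44.0/22 -> RTR-E
At RTR-E: longest match for 217.222.46.64 is 217.0.0.0/8 -> LAN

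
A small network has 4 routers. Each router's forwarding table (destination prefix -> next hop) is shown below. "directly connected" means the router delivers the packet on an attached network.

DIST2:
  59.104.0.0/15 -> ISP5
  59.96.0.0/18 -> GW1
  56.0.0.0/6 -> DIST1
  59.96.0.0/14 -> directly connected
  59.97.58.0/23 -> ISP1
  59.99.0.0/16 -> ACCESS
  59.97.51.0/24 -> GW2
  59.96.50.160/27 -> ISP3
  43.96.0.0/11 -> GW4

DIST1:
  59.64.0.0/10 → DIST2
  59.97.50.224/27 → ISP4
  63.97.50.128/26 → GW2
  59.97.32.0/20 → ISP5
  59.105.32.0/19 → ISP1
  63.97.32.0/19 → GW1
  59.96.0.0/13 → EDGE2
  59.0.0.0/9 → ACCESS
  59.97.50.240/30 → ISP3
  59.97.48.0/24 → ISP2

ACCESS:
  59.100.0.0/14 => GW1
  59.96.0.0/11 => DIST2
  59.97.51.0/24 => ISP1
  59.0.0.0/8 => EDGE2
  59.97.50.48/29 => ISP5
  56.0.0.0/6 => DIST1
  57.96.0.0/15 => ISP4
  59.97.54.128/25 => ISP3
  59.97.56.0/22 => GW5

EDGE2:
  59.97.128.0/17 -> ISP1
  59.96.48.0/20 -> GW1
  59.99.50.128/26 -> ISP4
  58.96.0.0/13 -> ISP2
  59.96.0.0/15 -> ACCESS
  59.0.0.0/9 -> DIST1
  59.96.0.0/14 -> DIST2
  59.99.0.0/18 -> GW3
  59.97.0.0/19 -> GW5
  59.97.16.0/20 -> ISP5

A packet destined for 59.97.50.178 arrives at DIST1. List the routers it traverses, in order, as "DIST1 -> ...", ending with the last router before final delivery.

At DIST1: longest match for 59.97.50.178 is 59.96.0.0/13 -> EDGE2
At EDGE2: longest match for 59.97.50.178 is 59.96.0.0/15 -> ACCESS
At ACCESS: longest match for 59.97.50.178 is 59.96.0.0/11 -> DIST2
At DIST2: longest match for 59.97.50.178 is 59.96.0.0/14 -> directly connected

DIST1 -> EDGE2 -> ACCESS -> DIST2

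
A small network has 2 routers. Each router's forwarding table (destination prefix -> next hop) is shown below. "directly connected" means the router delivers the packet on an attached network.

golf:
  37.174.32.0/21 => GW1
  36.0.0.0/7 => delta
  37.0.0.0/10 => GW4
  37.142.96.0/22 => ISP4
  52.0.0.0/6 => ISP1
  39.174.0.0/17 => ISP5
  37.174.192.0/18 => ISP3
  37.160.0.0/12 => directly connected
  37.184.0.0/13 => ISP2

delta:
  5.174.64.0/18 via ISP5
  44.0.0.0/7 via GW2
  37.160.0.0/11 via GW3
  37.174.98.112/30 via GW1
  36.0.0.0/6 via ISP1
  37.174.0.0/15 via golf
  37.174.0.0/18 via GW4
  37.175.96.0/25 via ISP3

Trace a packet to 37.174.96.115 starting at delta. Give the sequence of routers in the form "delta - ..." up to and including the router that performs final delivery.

At delta: longest match for 37.174.96.115 is 37.174.0.0/15 -> golf
At golf: longest match for 37.174.96.115 is 37.160.0.0/12 -> directly connected

delta - golf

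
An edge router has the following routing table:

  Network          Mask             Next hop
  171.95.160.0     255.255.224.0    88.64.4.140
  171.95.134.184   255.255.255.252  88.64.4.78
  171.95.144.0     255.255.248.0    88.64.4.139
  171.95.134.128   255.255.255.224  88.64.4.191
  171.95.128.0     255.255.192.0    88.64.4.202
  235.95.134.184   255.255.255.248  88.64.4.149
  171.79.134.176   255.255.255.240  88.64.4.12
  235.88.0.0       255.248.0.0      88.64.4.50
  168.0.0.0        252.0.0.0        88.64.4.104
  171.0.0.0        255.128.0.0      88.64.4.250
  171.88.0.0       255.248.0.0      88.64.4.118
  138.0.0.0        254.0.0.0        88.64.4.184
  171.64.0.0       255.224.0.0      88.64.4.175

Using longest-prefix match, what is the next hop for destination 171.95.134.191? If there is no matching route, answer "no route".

88.64.4.202

Routes whose prefix contains 171.95.134.191:
  168.0.0.0/6 (168.0.0.0 - 171.255.255.255) -> 88.64.4.104
  171.0.0.0/9 (171.0.0.0 - 171.127.255.255) -> 88.64.4.250
  171.64.0.0/11 (171.64.0.0 - 171.95.255.255) -> 88.64.4.175
  171.88.0.0/13 (171.88.0.0 - 171.95.255.255) -> 88.64.4.118
  171.95.128.0/18 (171.95.128.0 - 171.95.191.255) -> 88.64.4.202
More-specific entries that do NOT match:
  171.95.134.184/30 (171.95.134.184 - 171.95.134.187) does not contain 171.95.134.191
  235.95.134.184/29 (235.95.134.184 - 235.95.134.191) does not contain 171.95.134.191
  171.79.134.176/28 (171.79.134.176 - 171.79.134.191) does not contain 171.95.134.191
  171.95.134.128/27 (171.95.134.128 - 171.95.134.159) does not contain 171.95.134.191
  171.95.144.0/21 (171.95.144.0 - 171.95.151.255) does not contain 171.95.134.191
  171.95.160.0/19 (171.95.160.0 - 171.95.191.255) does not contain 171.95.134.191
Longest matching prefix is /18 -> next hop 88.64.4.202.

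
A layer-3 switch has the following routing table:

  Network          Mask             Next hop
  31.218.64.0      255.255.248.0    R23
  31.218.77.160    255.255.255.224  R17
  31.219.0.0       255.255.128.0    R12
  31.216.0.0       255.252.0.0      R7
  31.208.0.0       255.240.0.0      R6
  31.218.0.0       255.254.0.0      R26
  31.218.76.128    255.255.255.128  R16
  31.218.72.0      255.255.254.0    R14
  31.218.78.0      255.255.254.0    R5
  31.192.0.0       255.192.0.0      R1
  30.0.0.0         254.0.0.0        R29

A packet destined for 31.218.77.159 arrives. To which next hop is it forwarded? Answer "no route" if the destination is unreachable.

R26

Routes whose prefix contains 31.218.77.159:
  30.0.0.0/7 (30.0.0.0 - 31.255.255.255) -> R29
  31.192.0.0/10 (31.192.0.0 - 31.255.255.255) -> R1
  31.208.0.0/12 (31.208.0.0 - 31.223.255.255) -> R6
  31.216.0.0/14 (31.216.0.0 - 31.219.255.255) -> R7
  31.218.0.0/15 (31.218.0.0 - 31.219.255.255) -> R26
More-specific entries that do NOT match:
  31.218.77.160/27 (31.218.77.160 - 31.218.77.191) does not contain 31.218.77.159
  31.218.76.128/25 (31.218.76.128 - 31.218.76.255) does not contain 31.218.77.159
  31.218.72.0/23 (31.218.72.0 - 31.218.73.255) does not contain 31.218.77.159
  31.218.78.0/23 (31.218.78.0 - 31.218.79.255) does not contain 31.218.77.159
  31.218.64.0/21 (31.218.64.0 - 31.218.71.255) does not contain 31.218.77.159
  31.219.0.0/17 (31.219.0.0 - 31.219.127.255) does not contain 31.218.77.159
Longest matching prefix is /15 -> next hop R26.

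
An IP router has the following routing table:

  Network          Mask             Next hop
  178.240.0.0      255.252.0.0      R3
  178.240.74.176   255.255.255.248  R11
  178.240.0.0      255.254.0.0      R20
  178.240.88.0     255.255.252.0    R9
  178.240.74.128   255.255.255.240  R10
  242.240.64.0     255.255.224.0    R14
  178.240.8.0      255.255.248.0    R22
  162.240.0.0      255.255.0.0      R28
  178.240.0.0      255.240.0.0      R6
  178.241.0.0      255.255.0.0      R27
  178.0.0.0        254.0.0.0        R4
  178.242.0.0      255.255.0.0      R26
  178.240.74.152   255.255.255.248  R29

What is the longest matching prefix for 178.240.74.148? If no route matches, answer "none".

178.240.0.0/15

Entries matching 178.240.74.148:
  178.0.0.0/7 (178.0.0.0 - 179.255.255.255)
  178.240.0.0/12 (178.240.0.0 - 178.255.255.255)
  178.240.0.0/14 (178.240.0.0 - 178.243.255.255)
  178.240.0.0/15 (178.240.0.0 - 178.241.255.255)
Most specific is 178.240.0.0/15.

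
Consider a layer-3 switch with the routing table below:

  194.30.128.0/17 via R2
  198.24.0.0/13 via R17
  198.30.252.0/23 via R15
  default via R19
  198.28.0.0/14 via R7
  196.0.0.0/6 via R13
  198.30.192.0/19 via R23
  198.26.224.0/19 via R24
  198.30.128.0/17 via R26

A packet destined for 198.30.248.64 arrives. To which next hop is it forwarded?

Routes whose prefix contains 198.30.248.64:
  0.0.0.0/0 (default, matches everything) -> R19
  196.0.0.0/6 (196.0.0.0 - 199.255.255.255) -> R13
  198.24.0.0/13 (198.24.0.0 - 198.31.255.255) -> R17
  198.28.0.0/14 (198.28.0.0 - 198.31.255.255) -> R7
  198.30.128.0/17 (198.30.128.0 - 198.30.255.255) -> R26
More-specific entries that do NOT match:
  198.30.252.0/23 (198.30.252.0 - 198.30.253.255) does not contain 198.30.248.64
  198.30.192.0/19 (198.30.192.0 - 198.30.223.255) does not contain 198.30.248.64
  198.26.224.0/19 (198.26.224.0 - 198.26.255.255) does not contain 198.30.248.64
Longest matching prefix is /17 -> next hop R26.

R26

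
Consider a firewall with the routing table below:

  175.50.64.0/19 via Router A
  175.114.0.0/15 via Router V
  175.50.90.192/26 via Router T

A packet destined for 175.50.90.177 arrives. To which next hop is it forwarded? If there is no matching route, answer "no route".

Router A

Routes whose prefix contains 175.50.90.177:
  175.50.64.0/19 (175.50.64.0 - 175.50.95.255) -> Router A
More-specific entries that do NOT match:
  175.50.90.192/26 (175.50.90.192 - 175.50.90.255) does not contain 175.50.90.177
Longest matching prefix is /19 -> next hop Router A.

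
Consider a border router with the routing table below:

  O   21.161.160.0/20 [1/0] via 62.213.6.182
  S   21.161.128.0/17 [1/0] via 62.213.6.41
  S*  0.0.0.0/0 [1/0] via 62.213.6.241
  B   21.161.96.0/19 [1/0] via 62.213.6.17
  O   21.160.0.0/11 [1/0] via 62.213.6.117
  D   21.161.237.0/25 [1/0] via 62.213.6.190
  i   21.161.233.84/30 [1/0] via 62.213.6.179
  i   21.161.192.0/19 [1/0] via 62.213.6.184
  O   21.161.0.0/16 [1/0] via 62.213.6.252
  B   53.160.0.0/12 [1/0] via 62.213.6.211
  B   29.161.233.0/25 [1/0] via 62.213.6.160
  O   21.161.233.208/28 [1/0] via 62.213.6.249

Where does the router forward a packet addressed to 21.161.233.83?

Routes whose prefix contains 21.161.233.83:
  0.0.0.0/0 (default, matches everything) -> 62.213.6.241
  21.160.0.0/11 (21.160.0.0 - 21.191.255.255) -> 62.213.6.117
  21.161.0.0/16 (21.161.0.0 - 21.161.255.255) -> 62.213.6.252
  21.161.128.0/17 (21.161.128.0 - 21.161.255.255) -> 62.213.6.41
More-specific entries that do NOT match:
  21.161.233.84/30 (21.161.233.84 - 21.161.233.87) does not contain 21.161.233.83
  21.161.233.208/28 (21.161.233.208 - 21.161.233.223) does not contain 21.161.233.83
  21.161.237.0/25 (21.161.237.0 - 21.161.237.127) does not contain 21.161.233.83
  29.161.233.0/25 (29.161.233.0 - 29.161.233.127) does not contain 21.161.233.83
  21.161.160.0/20 (21.161.160.0 - 21.161.175.255) does not contain 21.161.233.83
  21.161.96.0/19 (21.161.96.0 - 21.161.127.255) does not contain 21.161.233.83
  21.161.192.0/19 (21.161.192.0 - 21.161.223.255) does not contain 21.161.233.83
Longest matching prefix is /17 -> next hop 62.213.6.41.

62.213.6.41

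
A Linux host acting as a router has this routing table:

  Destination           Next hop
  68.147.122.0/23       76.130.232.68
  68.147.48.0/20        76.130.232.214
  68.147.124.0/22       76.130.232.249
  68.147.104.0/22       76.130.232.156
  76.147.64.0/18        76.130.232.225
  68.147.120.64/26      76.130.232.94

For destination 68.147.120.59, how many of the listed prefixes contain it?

No listed prefix contains 68.147.120.59.
Total matching entries: 0.

0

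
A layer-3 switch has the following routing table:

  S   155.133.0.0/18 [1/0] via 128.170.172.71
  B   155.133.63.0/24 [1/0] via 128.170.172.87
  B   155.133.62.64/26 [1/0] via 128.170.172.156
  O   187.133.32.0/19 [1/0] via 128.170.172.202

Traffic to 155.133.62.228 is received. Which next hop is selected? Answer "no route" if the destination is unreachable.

Routes whose prefix contains 155.133.62.228:
  155.133.0.0/18 (155.133.0.0 - 155.133.63.255) -> 128.170.172.71
More-specific entries that do NOT match:
  155.133.62.64/26 (155.133.62.64 - 155.133.62.127) does not contain 155.133.62.228
  155.133.63.0/24 (155.133.63.0 - 155.133.63.255) does not contain 155.133.62.228
  187.133.32.0/19 (187.133.32.0 - 187.133.63.255) does not contain 155.133.62.228
Longest matching prefix is /18 -> next hop 128.170.172.71.

128.170.172.71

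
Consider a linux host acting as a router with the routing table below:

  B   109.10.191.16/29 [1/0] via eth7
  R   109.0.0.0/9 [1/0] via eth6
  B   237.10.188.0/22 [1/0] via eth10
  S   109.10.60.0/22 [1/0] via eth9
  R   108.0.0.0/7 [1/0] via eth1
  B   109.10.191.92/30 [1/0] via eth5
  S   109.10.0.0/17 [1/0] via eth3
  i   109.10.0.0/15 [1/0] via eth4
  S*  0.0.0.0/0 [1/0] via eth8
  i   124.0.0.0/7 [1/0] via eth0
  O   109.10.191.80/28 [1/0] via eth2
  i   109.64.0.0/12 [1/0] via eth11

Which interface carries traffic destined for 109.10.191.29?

eth4

Routes whose prefix contains 109.10.191.29:
  0.0.0.0/0 (default, matches everything) -> eth8
  108.0.0.0/7 (108.0.0.0 - 109.255.255.255) -> eth1
  109.0.0.0/9 (109.0.0.0 - 109.127.255.255) -> eth6
  109.10.0.0/15 (109.10.0.0 - 109.11.255.255) -> eth4
More-specific entries that do NOT match:
  109.10.191.92/30 (109.10.191.92 - 109.10.191.95) does not contain 109.10.191.29
  109.10.191.16/29 (109.10.191.16 - 109.10.191.23) does not contain 109.10.191.29
  109.10.191.80/28 (109.10.191.80 - 109.10.191.95) does not contain 109.10.191.29
  237.10.188.0/22 (237.10.188.0 - 237.10.191.255) does not contain 109.10.191.29
  109.10.60.0/22 (109.10.60.0 - 109.10.63.255) does not contain 109.10.191.29
  109.10.0.0/17 (109.10.0.0 - 109.10.127.255) does not contain 109.10.191.29
Longest matching prefix is /15 -> interface eth4.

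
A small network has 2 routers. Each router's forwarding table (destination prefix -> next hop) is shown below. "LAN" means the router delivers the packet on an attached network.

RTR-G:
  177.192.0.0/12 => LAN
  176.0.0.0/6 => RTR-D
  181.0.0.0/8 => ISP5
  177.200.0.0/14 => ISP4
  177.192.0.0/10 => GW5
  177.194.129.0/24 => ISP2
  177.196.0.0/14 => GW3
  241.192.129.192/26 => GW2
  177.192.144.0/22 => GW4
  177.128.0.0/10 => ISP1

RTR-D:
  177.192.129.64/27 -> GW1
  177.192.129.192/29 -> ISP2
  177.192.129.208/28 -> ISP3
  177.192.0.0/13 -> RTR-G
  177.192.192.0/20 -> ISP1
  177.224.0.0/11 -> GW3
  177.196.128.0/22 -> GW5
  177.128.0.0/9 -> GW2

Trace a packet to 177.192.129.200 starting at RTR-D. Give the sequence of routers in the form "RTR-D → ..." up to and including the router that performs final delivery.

RTR-D → RTR-G

At RTR-D: longest match for 177.192.129.200 is 177.192.0.0/13 -> RTR-G
At RTR-G: longest match for 177.192.129.200 is 177.192.0.0/12 -> LAN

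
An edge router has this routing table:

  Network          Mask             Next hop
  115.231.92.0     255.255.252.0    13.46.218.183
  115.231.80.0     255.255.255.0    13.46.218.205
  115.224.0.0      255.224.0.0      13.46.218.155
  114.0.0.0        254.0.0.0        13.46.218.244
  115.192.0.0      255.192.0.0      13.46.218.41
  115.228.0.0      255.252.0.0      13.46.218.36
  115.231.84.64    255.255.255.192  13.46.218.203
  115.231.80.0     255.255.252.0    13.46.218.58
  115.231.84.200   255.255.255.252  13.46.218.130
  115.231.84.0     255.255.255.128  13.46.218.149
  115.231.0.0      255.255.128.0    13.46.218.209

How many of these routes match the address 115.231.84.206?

Prefixes containing 115.231.84.206:
  114.0.0.0/7 (114.0.0.0 - 115.255.255.255)
  115.192.0.0/10 (115.192.0.0 - 115.255.255.255)
  115.224.0.0/11 (115.224.0.0 - 115.255.255.255)
  115.228.0.0/14 (115.228.0.0 - 115.231.255.255)
  115.231.0.0/17 (115.231.0.0 - 115.231.127.255)
Total matching entries: 5.

5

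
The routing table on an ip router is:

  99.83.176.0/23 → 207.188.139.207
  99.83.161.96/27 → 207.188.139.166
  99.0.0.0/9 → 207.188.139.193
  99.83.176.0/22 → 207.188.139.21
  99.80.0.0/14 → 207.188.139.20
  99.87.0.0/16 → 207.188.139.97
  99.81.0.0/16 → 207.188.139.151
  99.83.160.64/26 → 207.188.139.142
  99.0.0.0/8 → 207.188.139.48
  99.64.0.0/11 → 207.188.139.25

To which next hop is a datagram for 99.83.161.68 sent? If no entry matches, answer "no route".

207.188.139.20

Routes whose prefix contains 99.83.161.68:
  99.0.0.0/8 (99.0.0.0 - 99.255.255.255) -> 207.188.139.48
  99.0.0.0/9 (99.0.0.0 - 99.127.255.255) -> 207.188.139.193
  99.64.0.0/11 (99.64.0.0 - 99.95.255.255) -> 207.188.139.25
  99.80.0.0/14 (99.80.0.0 - 99.83.255.255) -> 207.188.139.20
More-specific entries that do NOT match:
  99.83.161.96/27 (99.83.161.96 - 99.83.161.127) does not contain 99.83.161.68
  99.83.160.64/26 (99.83.160.64 - 99.83.160.127) does not contain 99.83.161.68
  99.83.176.0/23 (99.83.176.0 - 99.83.177.255) does not contain 99.83.161.68
  99.83.176.0/22 (99.83.176.0 - 99.83.179.255) does not contain 99.83.161.68
  99.87.0.0/16 (99.87.0.0 - 99.87.255.255) does not contain 99.83.161.68
  99.81.0.0/16 (99.81.0.0 - 99.81.255.255) does not contain 99.83.161.68
Longest matching prefix is /14 -> next hop 207.188.139.20.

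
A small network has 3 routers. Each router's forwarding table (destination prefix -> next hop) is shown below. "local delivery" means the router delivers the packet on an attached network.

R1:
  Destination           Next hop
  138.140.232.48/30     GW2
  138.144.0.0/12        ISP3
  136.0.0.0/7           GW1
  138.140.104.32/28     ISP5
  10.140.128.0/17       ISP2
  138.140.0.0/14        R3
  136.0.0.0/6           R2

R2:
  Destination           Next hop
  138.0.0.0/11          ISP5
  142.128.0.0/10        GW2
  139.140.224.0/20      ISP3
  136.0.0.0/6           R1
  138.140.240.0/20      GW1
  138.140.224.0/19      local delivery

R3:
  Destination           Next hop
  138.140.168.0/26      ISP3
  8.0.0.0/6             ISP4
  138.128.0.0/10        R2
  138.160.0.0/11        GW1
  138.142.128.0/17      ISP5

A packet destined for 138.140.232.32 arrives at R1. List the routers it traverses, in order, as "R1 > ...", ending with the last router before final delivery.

At R1: longest match for 138.140.232.32 is 138.140.0.0/14 -> R3
At R3: longest match for 138.140.232.32 is 138.128.0.0/10 -> R2
At R2: longest match for 138.140.232.32 is 138.140.224.0/19 -> local delivery

R1 > R3 > R2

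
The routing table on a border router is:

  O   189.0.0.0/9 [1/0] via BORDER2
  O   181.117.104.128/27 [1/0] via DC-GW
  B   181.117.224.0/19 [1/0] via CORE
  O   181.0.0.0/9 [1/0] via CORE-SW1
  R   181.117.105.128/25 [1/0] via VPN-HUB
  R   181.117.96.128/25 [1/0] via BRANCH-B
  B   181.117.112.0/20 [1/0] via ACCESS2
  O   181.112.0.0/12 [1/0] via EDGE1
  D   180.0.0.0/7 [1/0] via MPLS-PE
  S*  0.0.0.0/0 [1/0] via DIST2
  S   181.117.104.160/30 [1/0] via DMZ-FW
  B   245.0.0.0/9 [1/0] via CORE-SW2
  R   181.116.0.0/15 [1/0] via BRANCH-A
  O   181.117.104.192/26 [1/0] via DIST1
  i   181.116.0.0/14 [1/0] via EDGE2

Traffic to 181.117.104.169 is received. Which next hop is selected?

Routes whose prefix contains 181.117.104.169:
  0.0.0.0/0 (default, matches everything) -> DIST2
  180.0.0.0/7 (180.0.0.0 - 181.255.255.255) -> MPLS-PE
  181.0.0.0/9 (181.0.0.0 - 181.127.255.255) -> CORE-SW1
  181.112.0.0/12 (181.112.0.0 - 181.127.255.255) -> EDGE1
  181.116.0.0/14 (181.116.0.0 - 181.119.255.255) -> EDGE2
  181.116.0.0/15 (181.116.0.0 - 181.117.255.255) -> BRANCH-A
More-specific entries that do NOT match:
  181.117.104.160/30 (181.117.104.160 - 181.117.104.163) does not contain 181.117.104.169
  181.117.104.128/27 (181.117.104.128 - 181.117.104.159) does not contain 181.117.104.169
  181.117.104.192/26 (181.117.104.192 - 181.117.104.255) does not contain 181.117.104.169
  181.117.105.128/25 (181.117.105.128 - 181.117.105.255) does not contain 181.117.104.169
  181.117.96.128/25 (181.117.96.128 - 181.117.96.255) does not contain 181.117.104.169
  181.117.112.0/20 (181.117.112.0 - 181.117.127.255) does not contain 181.117.104.169
  181.117.224.0/19 (181.117.224.0 - 181.117.255.255) does not contain 181.117.104.169
Longest matching prefix is /15 -> next hop BRANCH-A.

BRANCH-A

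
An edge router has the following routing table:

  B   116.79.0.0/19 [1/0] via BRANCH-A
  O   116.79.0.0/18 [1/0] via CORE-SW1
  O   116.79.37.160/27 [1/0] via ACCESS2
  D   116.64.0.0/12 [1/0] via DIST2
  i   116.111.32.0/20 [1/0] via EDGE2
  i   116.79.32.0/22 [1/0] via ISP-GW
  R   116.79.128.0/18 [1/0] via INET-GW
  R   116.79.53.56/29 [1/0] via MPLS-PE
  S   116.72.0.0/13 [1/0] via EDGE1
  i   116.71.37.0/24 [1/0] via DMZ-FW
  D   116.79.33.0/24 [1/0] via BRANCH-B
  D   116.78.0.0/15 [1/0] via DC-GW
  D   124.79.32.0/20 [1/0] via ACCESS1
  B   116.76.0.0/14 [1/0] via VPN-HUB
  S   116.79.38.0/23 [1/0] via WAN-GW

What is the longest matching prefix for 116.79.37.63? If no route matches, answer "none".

Entries matching 116.79.37.63:
  116.64.0.0/12 (116.64.0.0 - 116.79.255.255)
  116.72.0.0/13 (116.72.0.0 - 116.79.255.255)
  116.76.0.0/14 (116.76.0.0 - 116.79.255.255)
  116.78.0.0/15 (116.78.0.0 - 116.79.255.255)
  116.79.0.0/18 (116.79.0.0 - 116.79.63.255)
Most specific is 116.79.0.0/18.

116.79.0.0/18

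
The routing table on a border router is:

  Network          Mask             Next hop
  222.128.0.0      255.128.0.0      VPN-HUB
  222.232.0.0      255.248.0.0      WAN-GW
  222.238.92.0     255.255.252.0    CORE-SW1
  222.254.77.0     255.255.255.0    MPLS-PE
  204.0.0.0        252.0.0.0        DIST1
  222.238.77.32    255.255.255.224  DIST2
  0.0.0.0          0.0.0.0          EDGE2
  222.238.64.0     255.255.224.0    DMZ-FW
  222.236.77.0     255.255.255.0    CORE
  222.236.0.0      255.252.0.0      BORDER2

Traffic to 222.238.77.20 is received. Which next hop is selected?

Routes whose prefix contains 222.238.77.20:
  0.0.0.0/0 (default, matches everything) -> EDGE2
  222.128.0.0/9 (222.128.0.0 - 222.255.255.255) -> VPN-HUB
  222.232.0.0/13 (222.232.0.0 - 222.239.255.255) -> WAN-GW
  222.236.0.0/14 (222.236.0.0 - 222.239.255.255) -> BORDER2
  222.238.64.0/19 (222.238.64.0 - 222.238.95.255) -> DMZ-FW
More-specific entries that do NOT match:
  222.238.77.32/27 (222.238.77.32 - 222.238.77.63) does not contain 222.238.77.20
  222.254.77.0/24 (222.254.77.0 - 222.254.77.255) does not contain 222.238.77.20
  222.236.77.0/24 (222.236.77.0 - 222.236.77.255) does not contain 222.238.77.20
  222.238.92.0/22 (222.238.92.0 - 222.238.95.255) does not contain 222.238.77.20
Longest matching prefix is /19 -> next hop DMZ-FW.

DMZ-FW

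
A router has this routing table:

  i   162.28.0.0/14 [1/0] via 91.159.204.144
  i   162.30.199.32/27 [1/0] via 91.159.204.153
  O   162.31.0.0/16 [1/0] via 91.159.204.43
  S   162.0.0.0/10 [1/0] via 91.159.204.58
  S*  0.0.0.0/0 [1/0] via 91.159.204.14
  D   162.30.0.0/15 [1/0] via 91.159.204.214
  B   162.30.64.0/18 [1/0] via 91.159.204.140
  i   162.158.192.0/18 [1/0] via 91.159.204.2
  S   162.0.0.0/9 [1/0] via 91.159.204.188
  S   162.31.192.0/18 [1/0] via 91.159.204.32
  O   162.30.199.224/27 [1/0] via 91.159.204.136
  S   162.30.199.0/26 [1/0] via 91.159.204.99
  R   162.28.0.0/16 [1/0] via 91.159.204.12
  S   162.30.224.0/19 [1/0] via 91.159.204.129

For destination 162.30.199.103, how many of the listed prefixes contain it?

Prefixes containing 162.30.199.103:
  0.0.0.0/0 (default, matches everything)
  162.0.0.0/9 (162.0.0.0 - 162.127.255.255)
  162.0.0.0/10 (162.0.0.0 - 162.63.255.255)
  162.28.0.0/14 (162.28.0.0 - 162.31.255.255)
  162.30.0.0/15 (162.30.0.0 - 162.31.255.255)
Total matching entries: 5.

5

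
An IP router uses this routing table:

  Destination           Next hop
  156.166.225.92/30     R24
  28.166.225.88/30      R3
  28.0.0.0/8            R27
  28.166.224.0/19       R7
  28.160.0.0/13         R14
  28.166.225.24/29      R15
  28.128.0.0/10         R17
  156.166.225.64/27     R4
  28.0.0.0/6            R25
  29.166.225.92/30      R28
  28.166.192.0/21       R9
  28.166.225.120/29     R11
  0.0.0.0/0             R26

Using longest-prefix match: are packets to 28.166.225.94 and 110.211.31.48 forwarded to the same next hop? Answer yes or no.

no

28.166.225.94: longest match 28.166.224.0/19 -> R7
110.211.31.48: longest match 0.0.0.0/0 -> R26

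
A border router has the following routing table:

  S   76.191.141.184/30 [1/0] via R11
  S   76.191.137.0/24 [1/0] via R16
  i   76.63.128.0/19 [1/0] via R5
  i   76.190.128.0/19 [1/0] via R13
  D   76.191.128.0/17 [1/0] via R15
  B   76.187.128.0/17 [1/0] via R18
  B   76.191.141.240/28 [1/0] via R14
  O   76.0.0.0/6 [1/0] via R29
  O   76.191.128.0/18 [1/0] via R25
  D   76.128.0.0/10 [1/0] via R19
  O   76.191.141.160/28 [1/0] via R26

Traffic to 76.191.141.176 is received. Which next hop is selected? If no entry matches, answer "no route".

Routes whose prefix contains 76.191.141.176:
  76.0.0.0/6 (76.0.0.0 - 79.255.255.255) -> R29
  76.128.0.0/10 (76.128.0.0 - 76.191.255.255) -> R19
  76.191.128.0/17 (76.191.128.0 - 76.191.255.255) -> R15
  76.191.128.0/18 (76.191.128.0 - 76.191.191.255) -> R25
More-specific entries that do NOT match:
  76.191.141.184/30 (76.191.141.184 - 76.191.141.187) does not contain 76.191.141.176
  76.191.141.240/28 (76.191.141.240 - 76.191.141.255) does not contain 76.191.141.176
  76.191.141.160/28 (76.191.141.160 - 76.191.141.175) does not contain 76.191.141.176
  76.191.137.0/24 (76.191.137.0 - 76.191.137.255) does not contain 76.191.141.176
  76.63.128.0/19 (76.63.128.0 - 76.63.159.255) does not contain 76.191.141.176
  76.190.128.0/19 (76.190.128.0 - 76.190.159.255) does not contain 76.191.141.176
Longest matching prefix is /18 -> next hop R25.

R25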